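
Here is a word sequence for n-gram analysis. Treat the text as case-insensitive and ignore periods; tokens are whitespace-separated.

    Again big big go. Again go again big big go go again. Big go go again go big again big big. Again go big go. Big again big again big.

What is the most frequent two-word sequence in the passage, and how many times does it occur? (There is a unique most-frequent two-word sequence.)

"again big", 6 times

Bigram frequencies (highest first):
  again big: 6
  big go: 4
  go again: 4
  big again: 4
  big big: 3
  again go: 3
  … (2 more, each ≤ 3)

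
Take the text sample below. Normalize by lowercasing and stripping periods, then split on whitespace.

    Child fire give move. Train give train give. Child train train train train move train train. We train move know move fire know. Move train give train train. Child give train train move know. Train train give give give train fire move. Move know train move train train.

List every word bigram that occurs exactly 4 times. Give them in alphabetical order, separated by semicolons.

give train; move train; train give; train move

Bigram counts meeting the condition (exactly 4 times):
  give train: 4
  move train: 4
  train give: 4
  train move: 4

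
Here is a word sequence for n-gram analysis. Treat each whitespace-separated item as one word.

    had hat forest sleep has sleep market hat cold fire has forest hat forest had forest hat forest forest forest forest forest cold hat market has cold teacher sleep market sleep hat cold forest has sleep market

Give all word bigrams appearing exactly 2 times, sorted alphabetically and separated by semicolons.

forest hat; has sleep; hat cold

Bigram counts meeting the condition (exactly 2 times):
  forest hat: 2
  has sleep: 2
  hat cold: 2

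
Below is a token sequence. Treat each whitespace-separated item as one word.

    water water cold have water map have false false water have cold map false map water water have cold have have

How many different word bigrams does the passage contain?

21 tokens → 20 bigram windows in total.
Repeated bigrams (each contributes count−1 duplicates):
  cold have: 2
  have cold: 2
  water have: 2
  water water: 2
4 duplicate windows → 20 − 4 = 16 distinct.

16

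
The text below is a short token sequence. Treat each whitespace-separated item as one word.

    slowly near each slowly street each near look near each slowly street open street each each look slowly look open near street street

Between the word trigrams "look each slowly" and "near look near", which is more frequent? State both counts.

"look each slowly": 0 occurrences
"near look near": 1 occurrence

"near look near" (1 vs 0)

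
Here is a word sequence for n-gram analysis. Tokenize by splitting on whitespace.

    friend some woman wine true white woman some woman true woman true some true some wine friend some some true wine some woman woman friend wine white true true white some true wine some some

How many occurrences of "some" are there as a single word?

10

Scanning the 35 tokens for "some":
  position 2: some
  position 8: some
  position 13: some
  position 15: some
  position 18: some
  position 19: some
  position 22: some
  position 31: some
  position 34: some
  position 35: some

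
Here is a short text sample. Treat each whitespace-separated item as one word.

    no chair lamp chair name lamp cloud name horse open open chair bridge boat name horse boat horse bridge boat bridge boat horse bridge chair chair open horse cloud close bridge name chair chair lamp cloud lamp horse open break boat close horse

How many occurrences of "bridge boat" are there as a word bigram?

Scanning the 42 overlapping bigram windows for "bridge boat":
  position 13–14: bridge boat
  position 19–20: bridge boat
  position 21–22: bridge boat

3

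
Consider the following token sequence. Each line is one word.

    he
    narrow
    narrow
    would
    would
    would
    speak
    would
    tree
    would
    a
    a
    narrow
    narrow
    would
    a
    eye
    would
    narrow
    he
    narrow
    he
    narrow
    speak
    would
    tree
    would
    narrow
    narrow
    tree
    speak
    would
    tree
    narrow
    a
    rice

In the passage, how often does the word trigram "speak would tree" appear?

3

Scanning the 34 overlapping trigram windows for "speak would tree":
  position 7–9: speak would tree
  position 24–26: speak would tree
  position 31–33: speak would tree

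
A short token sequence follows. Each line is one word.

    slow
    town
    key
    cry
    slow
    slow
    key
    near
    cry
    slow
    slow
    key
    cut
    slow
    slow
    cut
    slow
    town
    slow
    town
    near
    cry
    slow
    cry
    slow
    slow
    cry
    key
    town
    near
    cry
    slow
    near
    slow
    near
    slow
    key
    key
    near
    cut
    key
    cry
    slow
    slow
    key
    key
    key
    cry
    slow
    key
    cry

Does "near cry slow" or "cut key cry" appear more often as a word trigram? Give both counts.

"near cry slow": 3 occurrences
"cut key cry": 1 occurrence

"near cry slow" (3 vs 1)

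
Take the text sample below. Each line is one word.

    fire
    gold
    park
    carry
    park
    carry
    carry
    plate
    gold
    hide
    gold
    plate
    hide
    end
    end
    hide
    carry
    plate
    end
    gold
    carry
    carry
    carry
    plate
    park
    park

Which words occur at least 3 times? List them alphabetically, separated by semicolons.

Unigram counts meeting the condition (at least 3 times):
  carry: 7
  end: 3
  gold: 4
  hide: 3
  park: 4
  plate: 4

carry; end; gold; hide; park; plate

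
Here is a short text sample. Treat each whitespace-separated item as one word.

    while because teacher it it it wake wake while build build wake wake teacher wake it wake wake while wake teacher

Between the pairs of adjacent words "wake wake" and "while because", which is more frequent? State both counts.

"wake wake" (3 vs 1)

"wake wake": 3 occurrences
"while because": 1 occurrence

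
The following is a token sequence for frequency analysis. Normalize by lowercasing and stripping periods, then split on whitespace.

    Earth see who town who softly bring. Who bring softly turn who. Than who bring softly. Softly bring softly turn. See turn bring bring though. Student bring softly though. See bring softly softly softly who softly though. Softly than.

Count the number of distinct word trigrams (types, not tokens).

39 tokens → 37 trigram windows in total.
Repeated trigrams (each contributes count−1 duplicates):
  bring softly softly: 2
  bring softly turn: 2
  who bring softly: 2
3 duplicate windows → 37 − 3 = 34 distinct.

34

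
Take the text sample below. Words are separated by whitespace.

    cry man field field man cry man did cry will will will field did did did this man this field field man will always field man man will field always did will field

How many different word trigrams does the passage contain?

30

33 tokens → 31 trigram windows in total.
Repeated trigrams (each contributes count−1 duplicates):
  field field man: 2
1 duplicate windows → 31 − 1 = 30 distinct.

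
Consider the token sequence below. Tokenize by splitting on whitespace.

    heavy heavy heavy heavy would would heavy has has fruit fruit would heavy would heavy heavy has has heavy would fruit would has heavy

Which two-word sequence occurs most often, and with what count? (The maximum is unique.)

"heavy heavy", 4 times

Bigram frequencies (highest first):
  heavy heavy: 4
  heavy would: 3
  would heavy: 3
  heavy has: 2
  has has: 2
  fruit would: 2
  … (6 more, each ≤ 2)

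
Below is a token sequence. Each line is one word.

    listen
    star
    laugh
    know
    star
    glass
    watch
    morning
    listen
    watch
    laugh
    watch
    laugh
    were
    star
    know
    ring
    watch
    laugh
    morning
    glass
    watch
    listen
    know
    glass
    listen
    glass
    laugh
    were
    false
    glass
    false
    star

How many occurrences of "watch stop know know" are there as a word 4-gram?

Scanning the 30 overlapping 4-gram windows for "watch stop know know":
  (none found)

0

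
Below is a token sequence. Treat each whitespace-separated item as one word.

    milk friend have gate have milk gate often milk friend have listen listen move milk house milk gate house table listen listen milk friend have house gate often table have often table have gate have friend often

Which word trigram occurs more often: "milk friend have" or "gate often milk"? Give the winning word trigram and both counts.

"milk friend have" (3 vs 1)

"milk friend have": 3 occurrences
"gate often milk": 1 occurrence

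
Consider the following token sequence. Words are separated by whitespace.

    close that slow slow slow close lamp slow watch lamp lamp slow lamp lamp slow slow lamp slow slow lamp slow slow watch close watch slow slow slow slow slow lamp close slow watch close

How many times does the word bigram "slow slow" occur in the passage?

9

Scanning the 34 overlapping bigram windows for "slow slow":
  position 3–4: slow slow
  position 4–5: slow slow
  position 15–16: slow slow
  position 18–19: slow slow
  position 21–22: slow slow
  position 26–27: slow slow
  position 27–28: slow slow
  position 28–29: slow slow
  position 29–30: slow slow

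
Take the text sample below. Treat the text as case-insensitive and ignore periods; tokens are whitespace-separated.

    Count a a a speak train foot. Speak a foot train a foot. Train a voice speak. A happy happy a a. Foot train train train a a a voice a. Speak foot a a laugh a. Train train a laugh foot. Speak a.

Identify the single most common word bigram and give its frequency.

Bigram frequencies (highest first):
  a a: 6
  train a: 4
  speak a: 3
  a foot: 3
  foot train: 3
  train train: 3
  … (17 more, each ≤ 2)

"a a", 6 times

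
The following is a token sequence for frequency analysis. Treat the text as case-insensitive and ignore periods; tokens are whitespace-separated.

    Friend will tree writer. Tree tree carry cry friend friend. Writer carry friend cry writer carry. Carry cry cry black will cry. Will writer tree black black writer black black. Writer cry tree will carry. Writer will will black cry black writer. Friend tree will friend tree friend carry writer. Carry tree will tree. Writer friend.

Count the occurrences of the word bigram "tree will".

Scanning the 55 overlapping bigram windows for "tree will":
  position 33–34: tree will
  position 44–45: tree will
  position 52–53: tree will

3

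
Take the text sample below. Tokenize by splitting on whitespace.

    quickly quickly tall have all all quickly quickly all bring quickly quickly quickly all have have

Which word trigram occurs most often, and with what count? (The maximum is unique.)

Trigram frequencies (highest first):
  quickly quickly all: 2
  quickly quickly tall: 1
  quickly tall have: 1
  tall have all: 1
  have all all: 1
  all all quickly: 1
  … (7 more, each ≤ 1)

"quickly quickly all", 2 times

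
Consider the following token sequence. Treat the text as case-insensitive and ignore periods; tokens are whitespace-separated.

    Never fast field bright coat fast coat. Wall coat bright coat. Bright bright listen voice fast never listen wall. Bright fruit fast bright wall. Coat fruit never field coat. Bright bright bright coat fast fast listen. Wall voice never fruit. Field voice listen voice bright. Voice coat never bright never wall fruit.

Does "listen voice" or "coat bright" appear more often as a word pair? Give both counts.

"coat bright" (3 vs 2)

"listen voice": 2 occurrences
"coat bright": 3 occurrences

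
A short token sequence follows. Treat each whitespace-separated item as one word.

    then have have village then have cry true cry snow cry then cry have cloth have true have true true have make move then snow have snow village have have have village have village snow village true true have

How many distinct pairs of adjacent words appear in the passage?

39 tokens → 38 bigram windows in total.
Repeated bigrams (each contributes count−1 duplicates):
  have have: 3
  have village: 3
  true have: 3
  have true: 2
  snow village: 2
  then have: 2
  true true: 2
  village have: 2
11 duplicate windows → 38 − 11 = 27 distinct.

27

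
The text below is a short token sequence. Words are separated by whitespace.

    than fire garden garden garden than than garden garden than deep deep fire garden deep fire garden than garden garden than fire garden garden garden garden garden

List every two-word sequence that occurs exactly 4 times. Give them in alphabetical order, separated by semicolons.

Bigram counts meeting the condition (exactly 4 times):
  fire garden: 4
  garden than: 4

fire garden; garden than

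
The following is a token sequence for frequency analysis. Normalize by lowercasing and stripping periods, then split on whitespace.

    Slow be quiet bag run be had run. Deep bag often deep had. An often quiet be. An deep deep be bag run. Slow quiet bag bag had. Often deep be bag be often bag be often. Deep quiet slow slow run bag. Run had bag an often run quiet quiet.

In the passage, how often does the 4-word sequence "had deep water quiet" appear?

Scanning the 48 overlapping 4-gram windows for "had deep water quiet":
  (none found)

0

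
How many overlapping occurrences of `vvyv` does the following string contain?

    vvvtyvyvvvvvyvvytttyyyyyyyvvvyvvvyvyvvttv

3

Sliding a length-4 window over the 41 characters (38 positions):
  position 11–14: vvyv
  position 28–31: vvyv
  position 32–35: vvyv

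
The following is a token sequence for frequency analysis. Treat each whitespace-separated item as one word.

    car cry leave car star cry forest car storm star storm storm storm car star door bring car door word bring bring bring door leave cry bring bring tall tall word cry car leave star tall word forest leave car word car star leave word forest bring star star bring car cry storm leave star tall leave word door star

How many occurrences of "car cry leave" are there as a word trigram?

Scanning the 58 overlapping trigram windows for "car cry leave":
  position 1–3: car cry leave

1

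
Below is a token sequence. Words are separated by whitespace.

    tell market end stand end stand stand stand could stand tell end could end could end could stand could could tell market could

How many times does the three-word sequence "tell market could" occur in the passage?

Scanning the 21 overlapping trigram windows for "tell market could":
  position 21–23: tell market could

1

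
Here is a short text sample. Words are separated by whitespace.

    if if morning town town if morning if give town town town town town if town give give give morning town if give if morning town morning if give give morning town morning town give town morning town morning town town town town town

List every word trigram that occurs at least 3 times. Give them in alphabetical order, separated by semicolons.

morning town morning; town morning town; town town town

Trigram counts meeting the condition (at least 3 times):
  morning town morning: 3
  town morning town: 3
  town town town: 6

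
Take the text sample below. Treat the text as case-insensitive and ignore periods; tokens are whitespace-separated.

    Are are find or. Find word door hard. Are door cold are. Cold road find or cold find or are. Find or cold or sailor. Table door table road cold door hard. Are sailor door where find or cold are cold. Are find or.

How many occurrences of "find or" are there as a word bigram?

Scanning the 43 overlapping bigram windows for "find or":
  position 3–4: find or
  position 15–16: find or
  position 18–19: find or
  position 21–22: find or
  position 37–38: find or
  position 43–44: find or

6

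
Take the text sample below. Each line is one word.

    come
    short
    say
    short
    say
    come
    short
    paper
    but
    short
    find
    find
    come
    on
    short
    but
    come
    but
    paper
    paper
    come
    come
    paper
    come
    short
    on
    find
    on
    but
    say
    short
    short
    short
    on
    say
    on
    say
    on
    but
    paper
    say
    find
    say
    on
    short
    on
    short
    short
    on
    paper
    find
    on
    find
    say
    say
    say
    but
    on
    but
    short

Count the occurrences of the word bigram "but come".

Scanning the 59 overlapping bigram windows for "but come":
  position 16–17: but come

1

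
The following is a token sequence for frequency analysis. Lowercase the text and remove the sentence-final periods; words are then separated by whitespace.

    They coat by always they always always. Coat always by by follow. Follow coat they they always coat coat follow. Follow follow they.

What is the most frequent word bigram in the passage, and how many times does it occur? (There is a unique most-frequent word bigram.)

Bigram frequencies (highest first):
  follow follow: 3
  they always: 2
  always coat: 2
  they coat: 1
  coat by: 1
  by always: 1
  … (12 more, each ≤ 1)

"follow follow", 3 times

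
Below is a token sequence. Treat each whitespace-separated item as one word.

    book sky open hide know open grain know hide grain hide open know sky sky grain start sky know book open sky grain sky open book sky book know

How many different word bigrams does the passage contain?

25

29 tokens → 28 bigram windows in total.
Repeated bigrams (each contributes count−1 duplicates):
  book sky: 2
  sky grain: 2
  sky open: 2
3 duplicate windows → 28 − 3 = 25 distinct.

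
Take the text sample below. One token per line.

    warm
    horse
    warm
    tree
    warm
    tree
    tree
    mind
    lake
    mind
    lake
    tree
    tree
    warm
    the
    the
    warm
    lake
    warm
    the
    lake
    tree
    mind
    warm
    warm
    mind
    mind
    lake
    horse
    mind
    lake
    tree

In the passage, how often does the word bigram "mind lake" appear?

4

Scanning the 31 overlapping bigram windows for "mind lake":
  position 8–9: mind lake
  position 10–11: mind lake
  position 27–28: mind lake
  position 30–31: mind lake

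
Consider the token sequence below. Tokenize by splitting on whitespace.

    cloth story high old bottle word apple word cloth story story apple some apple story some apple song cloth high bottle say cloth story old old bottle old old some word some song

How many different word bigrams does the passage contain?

33 tokens → 32 bigram windows in total.
Repeated bigrams (each contributes count−1 duplicates):
  cloth story: 3
  old bottle: 2
  old old: 2
  some apple: 2
5 duplicate windows → 32 − 5 = 27 distinct.

27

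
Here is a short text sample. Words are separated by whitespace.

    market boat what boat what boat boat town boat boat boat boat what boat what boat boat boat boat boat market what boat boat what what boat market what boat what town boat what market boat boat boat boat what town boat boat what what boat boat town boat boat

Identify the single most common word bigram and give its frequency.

Bigram frequencies (highest first):
  boat boat: 15
  boat what: 9
  what boat: 8
  town boat: 4
  market boat: 2
  boat town: 2
  … (5 more, each ≤ 2)

"boat boat", 15 times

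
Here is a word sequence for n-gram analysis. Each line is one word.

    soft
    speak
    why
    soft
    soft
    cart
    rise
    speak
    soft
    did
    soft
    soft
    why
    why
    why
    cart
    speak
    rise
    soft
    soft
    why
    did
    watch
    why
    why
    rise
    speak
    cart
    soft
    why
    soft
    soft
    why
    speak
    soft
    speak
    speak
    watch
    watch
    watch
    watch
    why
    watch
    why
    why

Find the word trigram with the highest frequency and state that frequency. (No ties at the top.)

Trigram frequencies (highest first):
  soft soft why: 3
  why soft soft: 2
  watch why why: 2
  watch watch watch: 2
  soft speak why: 1
  speak why soft: 1
  … (32 more, each ≤ 1)

"soft soft why", 3 times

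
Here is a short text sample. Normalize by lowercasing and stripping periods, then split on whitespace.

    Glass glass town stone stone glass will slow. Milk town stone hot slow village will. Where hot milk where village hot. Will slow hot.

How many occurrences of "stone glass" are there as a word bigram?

Scanning the 23 overlapping bigram windows for "stone glass":
  position 5–6: stone glass

1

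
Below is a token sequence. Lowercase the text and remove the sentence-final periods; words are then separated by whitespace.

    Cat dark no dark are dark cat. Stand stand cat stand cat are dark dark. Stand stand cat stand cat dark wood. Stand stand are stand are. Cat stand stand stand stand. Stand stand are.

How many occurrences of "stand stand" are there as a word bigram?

8

Scanning the 34 overlapping bigram windows for "stand stand":
  position 8–9: stand stand
  position 16–17: stand stand
  position 23–24: stand stand
  position 29–30: stand stand
  position 30–31: stand stand
  position 31–32: stand stand
  position 32–33: stand stand
  position 33–34: stand stand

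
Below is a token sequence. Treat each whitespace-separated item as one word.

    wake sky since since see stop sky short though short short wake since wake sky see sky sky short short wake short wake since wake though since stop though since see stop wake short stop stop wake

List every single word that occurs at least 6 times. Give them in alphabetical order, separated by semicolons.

Unigram counts meeting the condition (at least 6 times):
  short: 7
  since: 6
  wake: 8

short; since; wake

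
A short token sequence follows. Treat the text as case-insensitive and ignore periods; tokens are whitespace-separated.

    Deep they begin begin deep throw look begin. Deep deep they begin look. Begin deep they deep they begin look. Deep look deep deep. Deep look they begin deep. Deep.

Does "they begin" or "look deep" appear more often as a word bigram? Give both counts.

"they begin": 4 occurrences
"look deep": 2 occurrences

"they begin" (4 vs 2)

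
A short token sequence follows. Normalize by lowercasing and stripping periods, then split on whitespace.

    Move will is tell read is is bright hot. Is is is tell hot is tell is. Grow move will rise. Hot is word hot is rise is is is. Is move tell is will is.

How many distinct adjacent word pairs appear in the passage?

36 tokens → 35 bigram windows in total.
Repeated bigrams (each contributes count−1 duplicates):
  is is: 6
  hot is: 4
  is tell: 3
  move will: 2
  tell is: 2
  will is: 2
13 duplicate windows → 35 − 13 = 22 distinct.

22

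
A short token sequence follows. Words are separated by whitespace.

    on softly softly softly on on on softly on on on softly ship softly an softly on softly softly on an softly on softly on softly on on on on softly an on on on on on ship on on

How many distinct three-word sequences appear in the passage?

21

40 tokens → 38 trigram windows in total.
Repeated trigrams (each contributes count−1 duplicates):
  on on on: 7
  on on softly: 3
  on softly on: 3
  softly on on: 3
  softly on softly: 3
  an softly on: 2
  on softly softly: 2
  softly softly on: 2
17 duplicate windows → 38 − 17 = 21 distinct.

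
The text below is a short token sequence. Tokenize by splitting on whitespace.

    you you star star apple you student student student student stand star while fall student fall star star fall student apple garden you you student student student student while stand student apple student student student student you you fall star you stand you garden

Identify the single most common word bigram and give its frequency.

"student student", 9 times

Bigram frequencies (highest first):
  student student: 9
  you you: 3
  star star: 2
  you student: 2
  fall student: 2
  fall star: 2
  … (22 more, each ≤ 2)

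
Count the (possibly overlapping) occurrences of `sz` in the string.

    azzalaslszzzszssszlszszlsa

Sliding a length-2 window over the 26 characters (25 positions):
  position 9–10: sz
  position 13–14: sz
  position 17–18: sz
  position 20–21: sz
  position 22–23: sz

5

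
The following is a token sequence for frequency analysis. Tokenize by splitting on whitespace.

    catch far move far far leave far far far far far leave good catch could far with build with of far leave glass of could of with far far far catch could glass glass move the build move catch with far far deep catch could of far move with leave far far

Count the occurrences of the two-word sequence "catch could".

Scanning the 51 overlapping bigram windows for "catch could":
  position 14–15: catch could
  position 31–32: catch could
  position 44–45: catch could

3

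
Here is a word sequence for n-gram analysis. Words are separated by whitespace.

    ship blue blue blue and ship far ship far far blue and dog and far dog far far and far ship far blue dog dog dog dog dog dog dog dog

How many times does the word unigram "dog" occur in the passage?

10

Scanning the 31 tokens for "dog":
  position 13: dog
  position 16: dog
  position 24: dog
  position 25: dog
  position 26: dog
  position 27: dog
  position 28: dog
  position 29: dog
  position 30: dog
  position 31: dog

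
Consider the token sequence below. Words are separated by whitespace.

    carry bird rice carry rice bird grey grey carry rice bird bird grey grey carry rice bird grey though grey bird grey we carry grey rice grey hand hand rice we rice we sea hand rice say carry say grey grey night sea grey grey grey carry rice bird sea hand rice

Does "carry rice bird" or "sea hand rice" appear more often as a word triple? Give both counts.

"carry rice bird" (4 vs 2)

"carry rice bird": 4 occurrences
"sea hand rice": 2 occurrences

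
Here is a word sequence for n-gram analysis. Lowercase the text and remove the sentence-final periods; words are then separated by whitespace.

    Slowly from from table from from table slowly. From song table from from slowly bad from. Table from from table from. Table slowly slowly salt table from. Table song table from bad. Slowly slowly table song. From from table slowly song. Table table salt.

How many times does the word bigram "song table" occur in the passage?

3

Scanning the 43 overlapping bigram windows for "song table":
  position 10–11: song table
  position 29–30: song table
  position 41–42: song table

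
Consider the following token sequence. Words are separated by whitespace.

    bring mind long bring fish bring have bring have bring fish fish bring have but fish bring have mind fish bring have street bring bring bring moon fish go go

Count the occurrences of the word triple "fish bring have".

Scanning the 28 overlapping trigram windows for "fish bring have":
  position 5–7: fish bring have
  position 12–14: fish bring have
  position 16–18: fish bring have
  position 20–22: fish bring have

4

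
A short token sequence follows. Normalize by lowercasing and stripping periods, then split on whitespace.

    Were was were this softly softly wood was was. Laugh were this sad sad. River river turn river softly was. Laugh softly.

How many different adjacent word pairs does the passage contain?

22 tokens → 21 bigram windows in total.
Repeated bigrams (each contributes count−1 duplicates):
  was laugh: 2
  were this: 2
2 duplicate windows → 21 − 2 = 19 distinct.

19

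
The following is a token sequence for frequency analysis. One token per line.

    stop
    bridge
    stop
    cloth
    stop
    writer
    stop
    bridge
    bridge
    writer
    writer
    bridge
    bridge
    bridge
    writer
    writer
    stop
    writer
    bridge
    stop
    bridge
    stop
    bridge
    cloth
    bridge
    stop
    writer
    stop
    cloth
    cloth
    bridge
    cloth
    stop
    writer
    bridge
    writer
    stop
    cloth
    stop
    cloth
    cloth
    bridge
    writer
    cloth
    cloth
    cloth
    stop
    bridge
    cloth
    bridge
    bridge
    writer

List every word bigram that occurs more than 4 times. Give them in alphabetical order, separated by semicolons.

Bigram counts meeting the condition (more than 4 times):
  bridge writer: 5
  stop bridge: 5

bridge writer; stop bridge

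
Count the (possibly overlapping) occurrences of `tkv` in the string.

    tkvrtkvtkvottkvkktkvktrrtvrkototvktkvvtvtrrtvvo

Sliding a length-3 window over the 47 characters (45 positions):
  position 1–3: tkv
  position 5–7: tkv
  position 8–10: tkv
  position 13–15: tkv
  position 18–20: tkv
  position 35–37: tkv

6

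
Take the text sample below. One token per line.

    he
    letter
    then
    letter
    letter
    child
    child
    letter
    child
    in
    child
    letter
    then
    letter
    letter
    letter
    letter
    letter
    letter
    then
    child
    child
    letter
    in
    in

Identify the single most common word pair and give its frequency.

"letter letter", 6 times

Bigram frequencies (highest first):
  letter letter: 6
  letter then: 3
  child letter: 3
  then letter: 2
  letter child: 2
  child child: 2
  … (6 more, each ≤ 1)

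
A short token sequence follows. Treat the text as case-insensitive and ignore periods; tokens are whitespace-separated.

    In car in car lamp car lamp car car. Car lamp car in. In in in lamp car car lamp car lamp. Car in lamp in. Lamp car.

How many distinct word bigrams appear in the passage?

8

28 tokens → 27 bigram windows in total.
Repeated bigrams (each contributes count−1 duplicates):
  lamp car: 7
  car lamp: 5
  car car: 3
  car in: 3
  in in: 3
  in lamp: 3
  in car: 2
19 duplicate windows → 27 − 19 = 8 distinct.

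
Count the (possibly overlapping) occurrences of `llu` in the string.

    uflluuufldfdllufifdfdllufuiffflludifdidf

Sliding a length-3 window over the 40 characters (38 positions):
  position 3–5: llu
  position 13–15: llu
  position 22–24: llu
  position 31–33: llu

4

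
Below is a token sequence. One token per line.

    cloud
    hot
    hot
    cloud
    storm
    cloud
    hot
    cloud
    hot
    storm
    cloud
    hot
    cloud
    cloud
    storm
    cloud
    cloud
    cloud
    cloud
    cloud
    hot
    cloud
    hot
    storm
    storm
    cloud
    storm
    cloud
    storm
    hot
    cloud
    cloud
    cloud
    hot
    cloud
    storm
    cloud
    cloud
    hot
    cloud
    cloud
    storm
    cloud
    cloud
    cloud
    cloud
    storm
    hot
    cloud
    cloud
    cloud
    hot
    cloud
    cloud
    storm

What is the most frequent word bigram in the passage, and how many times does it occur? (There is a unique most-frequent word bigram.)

"cloud cloud", 15 times

Bigram frequencies (highest first):
  cloud cloud: 15
  cloud hot: 9
  hot cloud: 9
  cloud storm: 8
  storm cloud: 7
  hot storm: 2
  … (3 more, each ≤ 2)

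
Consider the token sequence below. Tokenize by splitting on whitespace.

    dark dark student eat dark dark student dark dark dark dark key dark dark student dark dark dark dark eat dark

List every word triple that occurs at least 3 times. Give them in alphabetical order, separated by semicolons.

Trigram counts meeting the condition (at least 3 times):
  dark dark dark: 4
  dark dark student: 3

dark dark dark; dark dark student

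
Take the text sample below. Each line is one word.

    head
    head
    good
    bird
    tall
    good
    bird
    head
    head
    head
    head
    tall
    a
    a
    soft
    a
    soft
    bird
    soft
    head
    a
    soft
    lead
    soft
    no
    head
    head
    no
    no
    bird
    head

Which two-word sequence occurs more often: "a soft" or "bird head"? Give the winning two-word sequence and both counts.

"a soft" (3 vs 2)

"a soft": 3 occurrences
"bird head": 2 occurrences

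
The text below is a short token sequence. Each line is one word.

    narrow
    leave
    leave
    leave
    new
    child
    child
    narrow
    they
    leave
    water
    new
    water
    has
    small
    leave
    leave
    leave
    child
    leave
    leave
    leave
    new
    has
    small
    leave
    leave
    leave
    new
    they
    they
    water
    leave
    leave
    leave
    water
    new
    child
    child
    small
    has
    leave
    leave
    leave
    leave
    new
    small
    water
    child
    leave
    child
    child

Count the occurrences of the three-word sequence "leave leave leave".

7

Scanning the 50 overlapping trigram windows for "leave leave leave":
  position 2–4: leave leave leave
  position 16–18: leave leave leave
  position 20–22: leave leave leave
  position 26–28: leave leave leave
  position 33–35: leave leave leave
  position 42–44: leave leave leave
  position 43–45: leave leave leave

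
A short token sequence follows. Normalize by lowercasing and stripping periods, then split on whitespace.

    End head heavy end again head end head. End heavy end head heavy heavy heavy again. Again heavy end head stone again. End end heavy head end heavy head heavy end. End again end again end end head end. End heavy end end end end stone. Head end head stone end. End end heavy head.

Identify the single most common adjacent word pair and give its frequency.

"end end", 9 times

Bigram frequencies (highest first):
  end end: 9
  end head: 6
  heavy end: 5
  head end: 5
  end heavy: 5
  head heavy: 3
  … (13 more, each ≤ 3)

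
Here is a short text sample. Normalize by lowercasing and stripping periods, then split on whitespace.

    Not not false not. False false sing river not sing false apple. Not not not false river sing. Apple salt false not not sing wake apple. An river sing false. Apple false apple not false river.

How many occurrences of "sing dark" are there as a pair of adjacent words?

0

Scanning the 35 overlapping bigram windows for "sing dark":
  (none found)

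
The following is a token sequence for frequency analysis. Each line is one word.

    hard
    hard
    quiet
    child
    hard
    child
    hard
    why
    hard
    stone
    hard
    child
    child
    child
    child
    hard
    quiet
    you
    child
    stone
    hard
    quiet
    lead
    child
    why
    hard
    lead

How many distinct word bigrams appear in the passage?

27 tokens → 26 bigram windows in total.
Repeated bigrams (each contributes count−1 duplicates):
  child child: 3
  child hard: 3
  hard quiet: 3
  hard child: 2
  stone hard: 2
  why hard: 2
9 duplicate windows → 26 − 9 = 17 distinct.

17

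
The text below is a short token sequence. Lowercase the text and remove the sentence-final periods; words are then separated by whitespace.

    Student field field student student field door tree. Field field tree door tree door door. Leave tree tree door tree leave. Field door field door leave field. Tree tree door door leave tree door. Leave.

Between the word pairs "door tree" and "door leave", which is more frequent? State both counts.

"door leave" (4 vs 3)

"door tree": 3 occurrences
"door leave": 4 occurrences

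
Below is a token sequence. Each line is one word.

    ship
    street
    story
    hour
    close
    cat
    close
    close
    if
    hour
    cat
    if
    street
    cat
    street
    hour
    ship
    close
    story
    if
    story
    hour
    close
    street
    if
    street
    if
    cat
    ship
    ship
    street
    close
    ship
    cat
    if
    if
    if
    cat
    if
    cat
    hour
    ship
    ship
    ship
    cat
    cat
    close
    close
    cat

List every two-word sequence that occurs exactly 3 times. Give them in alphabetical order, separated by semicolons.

cat if; if cat; ship ship

Bigram counts meeting the condition (exactly 3 times):
  cat if: 3
  if cat: 3
  ship ship: 3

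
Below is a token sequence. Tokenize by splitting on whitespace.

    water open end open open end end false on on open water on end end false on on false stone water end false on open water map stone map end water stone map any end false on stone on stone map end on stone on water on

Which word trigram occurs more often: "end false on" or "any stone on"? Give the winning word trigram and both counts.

"end false on" (4 vs 0)

"end false on": 4 occurrences
"any stone on": 0 occurrences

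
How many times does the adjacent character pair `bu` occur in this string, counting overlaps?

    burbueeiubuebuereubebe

Sliding a length-2 window over the 22 characters (21 positions):
  position 1–2: bu
  position 4–5: bu
  position 10–11: bu
  position 13–14: bu

4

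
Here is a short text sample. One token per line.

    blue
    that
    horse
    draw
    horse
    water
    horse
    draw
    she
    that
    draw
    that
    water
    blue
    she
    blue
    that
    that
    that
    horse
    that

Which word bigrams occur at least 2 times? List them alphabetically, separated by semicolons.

blue that; horse draw; that horse; that that

Bigram counts meeting the condition (at least 2 times):
  blue that: 2
  horse draw: 2
  that horse: 2
  that that: 2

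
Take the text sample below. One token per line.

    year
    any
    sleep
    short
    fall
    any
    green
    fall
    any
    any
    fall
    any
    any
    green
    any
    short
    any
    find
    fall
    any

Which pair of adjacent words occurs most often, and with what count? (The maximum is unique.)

"fall any", 4 times

Bigram frequencies (highest first):
  fall any: 4
  any green: 2
  any any: 2
  year any: 1
  any sleep: 1
  sleep short: 1
  … (8 more, each ≤ 1)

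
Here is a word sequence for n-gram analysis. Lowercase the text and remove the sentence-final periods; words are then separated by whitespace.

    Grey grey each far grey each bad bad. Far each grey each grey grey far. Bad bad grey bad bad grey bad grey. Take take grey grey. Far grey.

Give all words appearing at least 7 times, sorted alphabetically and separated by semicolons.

bad; grey

Unigram counts meeting the condition (at least 7 times):
  bad: 7
  grey: 12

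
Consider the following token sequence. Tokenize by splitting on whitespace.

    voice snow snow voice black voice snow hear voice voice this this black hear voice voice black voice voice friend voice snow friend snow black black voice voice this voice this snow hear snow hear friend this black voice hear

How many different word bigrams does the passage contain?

24

40 tokens → 39 bigram windows in total.
Repeated bigrams (each contributes count−1 duplicates):
  black voice: 4
  voice voice: 4
  snow hear: 3
  voice snow: 3
  voice this: 3
  hear voice: 2
  this black: 2
  voice black: 2
15 duplicate windows → 39 − 15 = 24 distinct.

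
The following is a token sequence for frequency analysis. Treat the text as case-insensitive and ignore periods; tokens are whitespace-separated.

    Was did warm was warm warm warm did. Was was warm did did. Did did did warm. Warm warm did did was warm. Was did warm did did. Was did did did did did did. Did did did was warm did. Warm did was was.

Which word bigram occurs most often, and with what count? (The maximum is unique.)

"did did", 14 times

Bigram frequencies (highest first):
  did did: 14
  warm did: 6
  did was: 5
  did warm: 4
  was warm: 4
  warm warm: 4
  … (3 more, each ≤ 3)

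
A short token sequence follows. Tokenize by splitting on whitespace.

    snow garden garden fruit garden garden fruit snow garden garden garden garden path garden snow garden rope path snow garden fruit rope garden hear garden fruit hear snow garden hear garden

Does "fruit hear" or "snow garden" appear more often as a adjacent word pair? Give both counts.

"snow garden" (5 vs 1)

"fruit hear": 1 occurrence
"snow garden": 5 occurrences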